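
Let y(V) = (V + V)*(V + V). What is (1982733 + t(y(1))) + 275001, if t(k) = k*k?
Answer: 2257750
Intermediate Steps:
y(V) = 4*V**2 (y(V) = (2*V)*(2*V) = 4*V**2)
t(k) = k**2
(1982733 + t(y(1))) + 275001 = (1982733 + (4*1**2)**2) + 275001 = (1982733 + (4*1)**2) + 275001 = (1982733 + 4**2) + 275001 = (1982733 + 16) + 275001 = 1982749 + 275001 = 2257750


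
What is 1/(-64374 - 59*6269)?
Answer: -1/434245 ≈ -2.3028e-6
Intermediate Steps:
1/(-64374 - 59*6269) = 1/(-64374 - 369871) = 1/(-434245) = -1/434245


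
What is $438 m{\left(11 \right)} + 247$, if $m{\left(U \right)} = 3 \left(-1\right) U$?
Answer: $-14207$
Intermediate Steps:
$m{\left(U \right)} = - 3 U$
$438 m{\left(11 \right)} + 247 = 438 \left(\left(-3\right) 11\right) + 247 = 438 \left(-33\right) + 247 = -14454 + 247 = -14207$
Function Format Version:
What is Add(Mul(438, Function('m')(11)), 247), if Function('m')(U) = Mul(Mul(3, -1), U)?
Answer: -14207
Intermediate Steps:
Function('m')(U) = Mul(-3, U)
Add(Mul(438, Function('m')(11)), 247) = Add(Mul(438, Mul(-3, 11)), 247) = Add(Mul(438, -33), 247) = Add(-14454, 247) = -14207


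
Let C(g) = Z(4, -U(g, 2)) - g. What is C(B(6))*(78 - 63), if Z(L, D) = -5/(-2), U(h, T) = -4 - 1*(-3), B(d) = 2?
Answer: 15/2 ≈ 7.5000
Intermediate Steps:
U(h, T) = -1 (U(h, T) = -4 + 3 = -1)
Z(L, D) = 5/2 (Z(L, D) = -5*(-1/2) = 5/2)
C(g) = 5/2 - g
C(B(6))*(78 - 63) = (5/2 - 1*2)*(78 - 63) = (5/2 - 2)*15 = (1/2)*15 = 15/2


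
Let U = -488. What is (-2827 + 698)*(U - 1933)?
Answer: 5154309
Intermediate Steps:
(-2827 + 698)*(U - 1933) = (-2827 + 698)*(-488 - 1933) = -2129*(-2421) = 5154309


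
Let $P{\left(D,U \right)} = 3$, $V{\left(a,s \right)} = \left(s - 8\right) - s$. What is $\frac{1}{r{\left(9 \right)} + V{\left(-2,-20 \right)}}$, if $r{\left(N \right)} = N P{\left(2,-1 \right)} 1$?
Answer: $\frac{1}{19} \approx 0.052632$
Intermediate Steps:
$V{\left(a,s \right)} = -8$ ($V{\left(a,s \right)} = \left(-8 + s\right) - s = -8$)
$r{\left(N \right)} = 3 N$ ($r{\left(N \right)} = N 3 \cdot 1 = 3 N 1 = 3 N$)
$\frac{1}{r{\left(9 \right)} + V{\left(-2,-20 \right)}} = \frac{1}{3 \cdot 9 - 8} = \frac{1}{27 - 8} = \frac{1}{19}$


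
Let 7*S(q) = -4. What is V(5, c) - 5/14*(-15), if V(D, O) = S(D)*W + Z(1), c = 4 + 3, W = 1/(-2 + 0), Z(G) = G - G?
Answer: 79/14 ≈ 5.6429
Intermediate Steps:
Z(G) = 0
W = -½ (W = 1/(-2) = -½ ≈ -0.50000)
S(q) = -4/7 (S(q) = (⅐)*(-4) = -4/7)
c = 7
V(D, O) = 2/7 (V(D, O) = -4/7*(-½) + 0 = 2/7 + 0 = 2/7)
V(5, c) - 5/14*(-15) = 2/7 - 5/14*(-15) = 2/7 + 75/14 = 79/14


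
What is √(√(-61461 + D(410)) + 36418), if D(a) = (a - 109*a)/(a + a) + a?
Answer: √(36418 + 11*I*√505) ≈ 190.84 + 0.6477*I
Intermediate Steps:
D(a) = -54 + a (D(a) = (-108*a)/((2*a)) + a = (-108*a)*(1/(2*a)) + a = -54 + a)
√(√(-61461 + D(410)) + 36418) = √(√(-61461 + (-54 + 410)) + 36418) = √(√(-61461 + 356) + 36418) = √(√(-61105) + 36418) = √(11*I*√505 + 36418) = √(36418 + 11*I*√505)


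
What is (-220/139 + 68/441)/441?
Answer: -87568/27032859 ≈ -0.0032393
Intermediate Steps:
(-220/139 + 68/441)/441 = (-220*1/139 + 68*(1/441))*(1/441) = (-220/139 + 68/441)*(1/441) = -87568/61299*1/441 = -87568/27032859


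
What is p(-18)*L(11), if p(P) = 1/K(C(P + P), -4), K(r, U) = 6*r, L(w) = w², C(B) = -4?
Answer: -121/24 ≈ -5.0417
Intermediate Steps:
p(P) = -1/24 (p(P) = 1/(6*(-4)) = 1/(-24) = -1/24)
p(-18)*L(11) = -1/24*11² = -1/24*121 = -121/24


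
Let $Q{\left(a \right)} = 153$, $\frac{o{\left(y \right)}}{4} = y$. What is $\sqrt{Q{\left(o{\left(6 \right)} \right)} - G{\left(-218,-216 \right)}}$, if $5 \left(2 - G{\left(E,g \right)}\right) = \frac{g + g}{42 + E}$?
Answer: $\frac{2 \sqrt{114565}}{55} \approx 12.308$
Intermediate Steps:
$G{\left(E,g \right)} = 2 - \frac{2 g}{5 \left(42 + E\right)}$ ($G{\left(E,g \right)} = 2 - \frac{\left(g + g\right) \frac{1}{42 + E}}{5} = 2 - \frac{2 g \frac{1}{42 + E}}{5} = 2 - \frac{2 g}{5 \left(42 + E\right)}$)
$o{\left(y \right)} = 4 y$
$\sqrt{Q{\left(o{\left(6 \right)} \right)} - G{\left(-218,-216 \right)}} = \sqrt{153 - \frac{2 \left(210 - -216 + 5 \left(-218\right)\right)}{5 \left(42 - 218\right)}} = \sqrt{153 - \frac{2 \left(210 + 216 - 1090\right)}{5 \left(-176\right)}} = \sqrt{153 - \frac{2}{5} \left(- \frac{1}{176}\right) \left(-664\right)} = \sqrt{153 - \frac{83}{55}} = \sqrt{\frac{8332}{55}} = \frac{2 \sqrt{114565}}{55}$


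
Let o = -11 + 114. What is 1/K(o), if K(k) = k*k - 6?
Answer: 1/10603 ≈ 9.4313e-5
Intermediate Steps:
o = 103
K(k) = -6 + k**2 (K(k) = k**2 - 6 = -6 + k**2)
1/K(o) = 1/(-6 + 103**2) = 1/(-6 + 10609) = 1/10603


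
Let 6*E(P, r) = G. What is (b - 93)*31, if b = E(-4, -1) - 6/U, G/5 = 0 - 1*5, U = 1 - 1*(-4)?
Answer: -91481/30 ≈ -3049.4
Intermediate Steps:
U = 5 (U = 1 + 4 = 5)
G = -25 (G = 5*(0 - 1*5) = 5*(0 - 5) = 5*(-5) = -25)
E(P, r) = -25/6 (E(P, r) = (⅙)*(-25) = -25/6)
b = -161/30 (b = -25/6 - 6/5 = -161/30 ≈ -5.3667)
(b - 93)*31 = (-161/30 - 93)*31 = -2951/30*31 = -91481/30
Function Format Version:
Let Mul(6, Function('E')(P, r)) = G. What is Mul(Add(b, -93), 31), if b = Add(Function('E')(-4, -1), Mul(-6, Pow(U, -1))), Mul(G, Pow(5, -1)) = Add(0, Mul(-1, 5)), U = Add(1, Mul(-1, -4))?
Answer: Rational(-91481, 30) ≈ -3049.4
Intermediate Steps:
U = 5 (U = Add(1, 4) = 5)
G = -25 (G = Mul(5, Add(0, Mul(-1, 5))) = Mul(5, Add(0, -5)) = Mul(5, -5) = -25)
Function('E')(P, r) = Rational(-25, 6) (Function('E')(P, r) = Mul(Rational(1, 6), -25) = Rational(-25, 6))
b = Rational(-161, 30) (b = Add(Rational(-25, 6), Mul(-6, Pow(5, -1))) = Add(Rational(-25, 6), Mul(-6, Rational(1, 5))) = Add(Rational(-25, 6), Rational(-6, 5)) = Rational(-161, 30) ≈ -5.3667)
Mul(Add(b, -93), 31) = Mul(Add(Rational(-161, 30), -93), 31) = Mul(Rational(-2951, 30), 31) = Rational(-91481, 30)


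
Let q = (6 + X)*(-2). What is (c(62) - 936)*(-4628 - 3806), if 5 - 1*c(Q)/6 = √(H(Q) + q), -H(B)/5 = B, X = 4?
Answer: 7641204 + 50604*I*√330 ≈ 7.6412e+6 + 9.1927e+5*I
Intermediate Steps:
q = -20 (q = (6 + 4)*(-2) = 10*(-2) = -20)
H(B) = -5*B
c(Q) = 30 - 6*√(-20 - 5*Q) (c(Q) = 30 - 6*√(-5*Q - 20) = 30 - 6*√(-20 - 5*Q))
(c(62) - 936)*(-4628 - 3806) = ((30 - 6*√(-20 - 5*62)) - 936)*(-4628 - 3806) = ((30 - 6*√(-20 - 310)) - 936)*(-8434) = ((30 - 6*I*√330) - 936)*(-8434) = (-906 - 6*I*√330)*(-8434) = 7641204 + 50604*I*√330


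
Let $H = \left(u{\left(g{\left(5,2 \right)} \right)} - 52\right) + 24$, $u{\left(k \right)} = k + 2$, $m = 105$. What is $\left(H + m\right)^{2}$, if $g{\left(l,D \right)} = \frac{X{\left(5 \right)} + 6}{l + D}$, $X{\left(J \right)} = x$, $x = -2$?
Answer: $\frac{310249}{49} \approx 6331.6$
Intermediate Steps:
$X{\left(J \right)} = -2$
$g{\left(l,D \right)} = \frac{4}{D + l}$ ($g{\left(l,D \right)} = \frac{-2 + 6}{l + D} = \frac{4}{D + l}$)
$u{\left(k \right)} = 2 + k$
$H = - \frac{178}{7}$ ($H = \left(\left(2 + \frac{4}{2 + 5}\right) - 52\right) + 24 = \left(\left(2 + \frac{4}{7}\right) - 52\right) + 24 = \left(\frac{18}{7} - 52\right) + 24 = - \frac{346}{7} + 24 = - \frac{178}{7} \approx -25.429$)
$\left(H + m\right)^{2} = \left(- \frac{178}{7} + 105\right)^{2} = \left(\frac{557}{7}\right)^{2} = \frac{310249}{49}$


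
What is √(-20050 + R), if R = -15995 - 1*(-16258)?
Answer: I*√19787 ≈ 140.67*I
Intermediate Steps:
R = 263 (R = -15995 + 16258 = 263)
√(-20050 + R) = √(-20050 + 263) = √(-19787) = I*√19787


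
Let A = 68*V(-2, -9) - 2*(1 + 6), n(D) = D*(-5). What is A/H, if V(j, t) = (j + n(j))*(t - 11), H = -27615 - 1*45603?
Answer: 5447/36609 ≈ 0.14879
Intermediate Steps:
n(D) = -5*D
H = -73218 (H = -27615 - 45603 = -73218)
V(j, t) = -4*j*(-11 + t) (V(j, t) = (j - 5*j)*(t - 11) = (-4*j)*(-11 + t) = -4*j*(-11 + t))
A = -10894 (A = 68*(4*(-2)*(11 - 1*(-9))) - 2*(1 + 6) = 68*(4*(-2)*(11 + 9)) - 2*7 = 68*(4*(-2)*20) - 14 = 68*(-160) - 14 = -10880 - 14 = -10894)
A/H = -10894/(-73218) = -10894*(-1/73218) = 5447/36609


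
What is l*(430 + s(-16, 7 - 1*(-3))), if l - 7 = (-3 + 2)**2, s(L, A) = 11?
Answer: 3528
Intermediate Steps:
l = 8 (l = 7 + (-3 + 2)**2 = 7 + (-1)**2 = 7 + 1 = 8)
l*(430 + s(-16, 7 - 1*(-3))) = 8*(430 + 11) = 8*441 = 3528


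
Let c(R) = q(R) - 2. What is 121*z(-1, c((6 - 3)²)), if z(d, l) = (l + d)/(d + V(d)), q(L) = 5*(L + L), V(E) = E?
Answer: -10527/2 ≈ -5263.5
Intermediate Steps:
q(L) = 10*L (q(L) = 5*(2*L) = 10*L)
c(R) = -2 + 10*R (c(R) = 10*R - 2 = -2 + 10*R)
z(d, l) = (d + l)/(2*d) (z(d, l) = (l + d)/(d + d) = (d + l)/((2*d)) = (d + l)*(1/(2*d)) = (d + l)/(2*d))
121*z(-1, c((6 - 3)²)) = 121*((½)*(-1 + (-2 + 10*(6 - 3)²))/(-1)) = 121*((½)*(-1)*(-1 + (-2 + 10*3²))) = 121*((½)*(-1)*(-1 + (-2 + 10*9))) = 121*((½)*(-1)*(-1 + (-2 + 90))) = 121*((½)*(-1)*(-1 + 88)) = 121*((½)*(-1)*87) = 121*(-87/2) = -10527/2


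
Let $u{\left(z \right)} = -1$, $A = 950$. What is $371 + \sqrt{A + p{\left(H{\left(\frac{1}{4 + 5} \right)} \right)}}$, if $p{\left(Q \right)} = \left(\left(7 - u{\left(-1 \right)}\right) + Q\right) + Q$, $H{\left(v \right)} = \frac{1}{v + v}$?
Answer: $371 + \sqrt{967} \approx 402.1$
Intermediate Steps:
$H{\left(v \right)} = \frac{1}{2 v}$
$p{\left(Q \right)} = 8 + 2 Q$ ($p{\left(Q \right)} = \left(\left(7 - -1\right) + Q\right) + Q = \left(\left(7 + 1\right) + Q\right) + Q = \left(8 + Q\right) + Q = 8 + 2 Q$)
$371 + \sqrt{A + p{\left(H{\left(\frac{1}{4 + 5} \right)} \right)}} = 371 + \sqrt{950 + \left(8 + 2 \frac{1}{2 \frac{1}{4 + 5}}\right)} = 371 + \sqrt{950 + \left(8 + 2 \frac{1}{2 \cdot \frac{1}{9}}\right)} = 371 + \sqrt{950 + \left(8 + 2 \frac{\frac{1}{\frac{1}{9}}}{2}\right)} = 371 + \sqrt{950 + \left(8 + 2 \cdot \frac{1}{2} \cdot 9\right)} = 371 + \sqrt{950 + \left(8 + 2 \cdot \frac{9}{2}\right)} = 371 + \sqrt{950 + \left(8 + 9\right)} = 371 + \sqrt{950 + 17} = 371 + \sqrt{967}$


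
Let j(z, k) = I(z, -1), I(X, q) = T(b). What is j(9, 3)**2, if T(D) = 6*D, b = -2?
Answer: 144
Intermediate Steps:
I(X, q) = -12 (I(X, q) = 6*(-2) = -12)
j(z, k) = -12
j(9, 3)**2 = (-12)**2 = 144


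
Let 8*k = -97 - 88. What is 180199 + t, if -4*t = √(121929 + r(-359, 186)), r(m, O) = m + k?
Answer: 180199 - 5*√77790/16 ≈ 1.8011e+5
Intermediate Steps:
k = -185/8 (k = (-97 - 88)/8 = (⅛)*(-185) = -185/8 ≈ -23.125)
r(m, O) = -185/8 + m (r(m, O) = m - 185/8 = -185/8 + m)
t = -5*√77790/16 (t = -√(121929 + (-185/8 - 359))/4 = -√(121929 - 3057/8)/4 = -5*√77790/16 ≈ -87.159)
180199 + t = 180199 - 5*√77790/16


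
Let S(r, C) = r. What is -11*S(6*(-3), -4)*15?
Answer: 2970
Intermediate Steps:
-11*S(6*(-3), -4)*15 = -66*(-3)*15 = -11*(-18)*15 = 198*15 = 2970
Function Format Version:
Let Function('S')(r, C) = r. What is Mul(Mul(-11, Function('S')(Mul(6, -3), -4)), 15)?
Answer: 2970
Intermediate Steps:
Mul(Mul(-11, Function('S')(Mul(6, -3), -4)), 15) = Mul(Mul(-11, Mul(6, -3)), 15) = Mul(Mul(-11, -18), 15) = Mul(198, 15) = 2970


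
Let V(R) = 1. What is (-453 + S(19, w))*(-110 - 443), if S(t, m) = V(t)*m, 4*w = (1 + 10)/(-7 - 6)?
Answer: 13032551/52 ≈ 2.5063e+5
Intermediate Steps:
w = -11/52 (w = ((1 + 10)/(-7 - 6))/4 = (11/(-13))/4 = (11*(-1/13))/4 = (¼)*(-11/13) = -11/52 ≈ -0.21154)
S(t, m) = m (S(t, m) = 1*m = m)
(-453 + S(19, w))*(-110 - 443) = (-453 - 11/52)*(-110 - 443) = -23567/52*(-553) = 13032551/52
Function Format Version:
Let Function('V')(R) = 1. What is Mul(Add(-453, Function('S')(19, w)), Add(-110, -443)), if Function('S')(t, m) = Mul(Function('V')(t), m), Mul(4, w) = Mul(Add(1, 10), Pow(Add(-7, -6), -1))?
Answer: Rational(13032551, 52) ≈ 2.5063e+5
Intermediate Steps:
w = Rational(-11, 52) (w = Mul(Rational(1, 4), Mul(Add(1, 10), Pow(Add(-7, -6), -1))) = Mul(Rational(1, 4), Mul(11, Pow(-13, -1))) = Mul(Rational(1, 4), Mul(11, Rational(-1, 13))) = Mul(Rational(1, 4), Rational(-11, 13)) = Rational(-11, 52) ≈ -0.21154)
Function('S')(t, m) = m (Function('S')(t, m) = Mul(1, m) = m)
Mul(Add(-453, Function('S')(19, w)), Add(-110, -443)) = Mul(Add(-453, Rational(-11, 52)), Add(-110, -443)) = Mul(Rational(-23567, 52), -553) = Rational(13032551, 52)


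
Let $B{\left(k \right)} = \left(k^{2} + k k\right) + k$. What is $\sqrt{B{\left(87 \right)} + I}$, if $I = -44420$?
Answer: $i \sqrt{29195} \approx 170.87 i$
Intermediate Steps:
$B{\left(k \right)} = k + 2 k^{2}$ ($B{\left(k \right)} = \left(k^{2} + k^{2}\right) + k = 2 k^{2} + k = k + 2 k^{2}$)
$\sqrt{B{\left(87 \right)} + I} = \sqrt{87 \left(1 + 2 \cdot 87\right) - 44420} = \sqrt{87 \left(1 + 174\right) - 44420} = \sqrt{87 \cdot 175 - 44420} = \sqrt{15225 - 44420} = \sqrt{-29195} = i \sqrt{29195}$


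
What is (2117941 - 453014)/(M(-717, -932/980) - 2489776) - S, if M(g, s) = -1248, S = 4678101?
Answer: -11653263530351/2491024 ≈ -4.6781e+6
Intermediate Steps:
(2117941 - 453014)/(M(-717, -932/980) - 2489776) - S = (2117941 - 453014)/(-1248 - 2489776) - 1*4678101 = 1664927/(-2491024) - 4678101 = 1664927*(-1/2491024) - 4678101 = -1664927/2491024 - 4678101 = -11653263530351/2491024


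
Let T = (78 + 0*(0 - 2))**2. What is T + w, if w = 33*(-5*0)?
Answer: 6084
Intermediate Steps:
T = 6084 (T = (78 + 0*(-2))**2 = (78 + 0)**2 = 78**2 = 6084)
w = 0 (w = 33*0 = 0)
T + w = 6084 + 0 = 6084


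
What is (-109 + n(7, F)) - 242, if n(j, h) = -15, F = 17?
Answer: -366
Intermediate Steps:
(-109 + n(7, F)) - 242 = (-109 - 15) - 242 = -124 - 242 = -366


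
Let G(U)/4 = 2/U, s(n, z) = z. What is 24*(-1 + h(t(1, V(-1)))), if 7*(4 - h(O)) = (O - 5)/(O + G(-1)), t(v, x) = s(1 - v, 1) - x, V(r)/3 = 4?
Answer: 9192/133 ≈ 69.113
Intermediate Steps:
V(r) = 12 (V(r) = 3*4 = 12)
G(U) = 8/U (G(U) = 4*(2/U) = 8/U)
t(v, x) = 1 - x
h(O) = 4 - (-5 + O)/(7*(-8 + O)) (h(O) = 4 - (O - 5)/(7*(O + 8/(-1))) = 4 - (-5 + O)/(7*(O + 8*(-1))) = 4 - (-5 + O)/(7*(O - 8)) = 4 - (-5 + O)/(7*(-8 + O)))
24*(-1 + h(t(1, V(-1)))) = 24*(-1 + 3*(-73 + 9*(1 - 1*12))/(7*(-8 + (1 - 1*12)))) = 24*(-1 + 3*(-73 + 9*(1 - 12))/(7*(-8 + (1 - 12)))) = 24*(-1 + 3*(-73 + 9*(-11))/(7*(-8 - 11))) = 24*(-1 + (3/7)*(-73 - 99)/(-19)) = 24*(-1 + (3/7)*(-1/19)*(-172)) = 24*(-1 + 516/133) = 24*(383/133) = 9192/133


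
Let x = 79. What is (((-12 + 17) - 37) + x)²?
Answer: 2209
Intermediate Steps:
(((-12 + 17) - 37) + x)² = (((-12 + 17) - 37) + 79)² = ((5 - 37) + 79)² = (-32 + 79)² = 47² = 2209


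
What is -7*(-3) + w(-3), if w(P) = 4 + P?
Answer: 22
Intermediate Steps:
-7*(-3) + w(-3) = -7*(-3) + (4 - 3) = 21 + 1 = 22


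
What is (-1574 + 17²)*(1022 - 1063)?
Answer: 52685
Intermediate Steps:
(-1574 + 17²)*(1022 - 1063) = (-1574 + 289)*(-41) = -1285*(-41) = 52685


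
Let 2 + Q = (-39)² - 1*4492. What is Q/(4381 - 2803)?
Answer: -991/526 ≈ -1.8840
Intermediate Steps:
Q = -2973 (Q = -2 + ((-39)² - 1*4492) = -2 + (1521 - 4492) = -2 - 2971 = -2973)
Q/(4381 - 2803) = -2973/(4381 - 2803) = -2973/1578 = -2973*1/1578 = -991/526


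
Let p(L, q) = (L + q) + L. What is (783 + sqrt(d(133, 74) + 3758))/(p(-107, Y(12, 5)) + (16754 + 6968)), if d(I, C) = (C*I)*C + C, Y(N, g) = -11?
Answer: 783/23497 + 2*sqrt(183035)/23497 ≈ 0.069739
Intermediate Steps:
p(L, q) = q + 2*L
d(I, C) = C + I*C**2 (d(I, C) = I*C**2 + C = C + I*C**2)
(783 + sqrt(d(133, 74) + 3758))/(p(-107, Y(12, 5)) + (16754 + 6968)) = (783 + sqrt(74*(1 + 74*133) + 3758))/((-11 + 2*(-107)) + (16754 + 6968)) = (783 + sqrt(74*(1 + 9842) + 3758))/((-11 - 214) + 23722) = (783 + sqrt(74*9843 + 3758))/(-225 + 23722) = (783 + sqrt(728382 + 3758))/23497 = (783 + sqrt(732140))*(1/23497) = (783 + 2*sqrt(183035))*(1/23497) = 783/23497 + 2*sqrt(183035)/23497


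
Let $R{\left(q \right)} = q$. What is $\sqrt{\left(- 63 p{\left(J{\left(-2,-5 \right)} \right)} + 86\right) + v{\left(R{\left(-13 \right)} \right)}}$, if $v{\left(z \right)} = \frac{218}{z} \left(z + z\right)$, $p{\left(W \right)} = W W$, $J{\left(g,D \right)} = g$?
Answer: $3 \sqrt{30} \approx 16.432$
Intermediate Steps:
$p{\left(W \right)} = W^{2}$
$v{\left(z \right)} = 436$ ($v{\left(z \right)} = \frac{218}{z} 2 z = 436$)
$\sqrt{\left(- 63 p{\left(J{\left(-2,-5 \right)} \right)} + 86\right) + v{\left(R{\left(-13 \right)} \right)}} = \sqrt{\left(- 63 \left(-2\right)^{2} + 86\right) + 436} = \sqrt{\left(\left(-63\right) 4 + 86\right) + 436} = \sqrt{\left(-252 + 86\right) + 436} = \sqrt{-166 + 436} = \sqrt{270} = 3 \sqrt{30}$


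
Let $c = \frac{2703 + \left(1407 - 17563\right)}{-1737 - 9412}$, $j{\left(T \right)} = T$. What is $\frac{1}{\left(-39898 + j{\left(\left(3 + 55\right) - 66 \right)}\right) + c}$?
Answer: $- \frac{11149}{444898541} \approx -2.506 \cdot 10^{-5}$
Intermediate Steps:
$c = \frac{13453}{11149}$ ($c = \frac{2703 + \left(1407 - 17563\right)}{-11149} = \left(2703 - 16156\right) \left(- \frac{1}{11149}\right) = \left(-13453\right) \left(- \frac{1}{11149}\right) = \frac{13453}{11149} \approx 1.2067$)
$\frac{1}{\left(-39898 + j{\left(\left(3 + 55\right) - 66 \right)}\right) + c} = \frac{1}{\left(-39898 + \left(\left(3 + 55\right) - 66\right)\right) + \frac{13453}{11149}} = \frac{1}{\left(-39898 + \left(58 - 66\right)\right) + \frac{13453}{11149}} = \frac{1}{\left(-39898 - 8\right) + \frac{13453}{11149}} = \frac{1}{-39906 + \frac{13453}{11149}} = \frac{1}{- \frac{444898541}{11149}} = - \frac{11149}{444898541}$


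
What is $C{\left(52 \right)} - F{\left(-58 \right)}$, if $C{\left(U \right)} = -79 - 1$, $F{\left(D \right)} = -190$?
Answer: $110$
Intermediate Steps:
$C{\left(U \right)} = -80$
$C{\left(52 \right)} - F{\left(-58 \right)} = -80 - -190 = -80 + 190 = 110$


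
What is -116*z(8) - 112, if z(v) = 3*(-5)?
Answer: 1628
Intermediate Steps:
z(v) = -15
-116*z(8) - 112 = -116*(-15) - 112 = 1740 - 112 = 1628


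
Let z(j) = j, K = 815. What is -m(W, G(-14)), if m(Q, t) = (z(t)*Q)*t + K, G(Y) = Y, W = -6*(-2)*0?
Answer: -815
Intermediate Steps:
W = 0 (W = 12*0 = 0)
m(Q, t) = 815 + Q*t² (m(Q, t) = (t*Q)*t + 815 = (Q*t)*t + 815 = Q*t² + 815 = 815 + Q*t²)
-m(W, G(-14)) = -(815 + 0*(-14)²) = -(815 + 0*196) = -(815 + 0) = -1*815 = -815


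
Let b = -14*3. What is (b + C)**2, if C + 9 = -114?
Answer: 27225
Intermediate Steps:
C = -123 (C = -9 - 114 = -123)
b = -42
(b + C)**2 = (-42 - 123)**2 = (-165)**2 = 27225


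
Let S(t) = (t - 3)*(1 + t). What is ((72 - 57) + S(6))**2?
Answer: 1296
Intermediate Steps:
S(t) = (1 + t)*(-3 + t) (S(t) = (-3 + t)*(1 + t) = (1 + t)*(-3 + t))
((72 - 57) + S(6))**2 = ((72 - 57) + (-3 + 6**2 - 2*6))**2 = (15 + (-3 + 36 - 12))**2 = (15 + 21)**2 = 36**2 = 1296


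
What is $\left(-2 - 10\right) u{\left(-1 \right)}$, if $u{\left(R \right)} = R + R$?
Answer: $24$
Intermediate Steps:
$u{\left(R \right)} = 2 R$
$\left(-2 - 10\right) u{\left(-1 \right)} = \left(-2 - 10\right) 2 \left(-1\right) = \left(-2 - 10\right) \left(-2\right) = \left(-12\right) \left(-2\right) = 24$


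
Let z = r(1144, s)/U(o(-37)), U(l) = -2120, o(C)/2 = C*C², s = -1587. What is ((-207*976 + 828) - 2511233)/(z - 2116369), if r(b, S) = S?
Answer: 5750366440/4486700693 ≈ 1.2816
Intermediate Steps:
o(C) = 2*C³ (o(C) = 2*(C*C²) = 2*C³)
z = 1587/2120 (z = -1587/(-2120) = -1587*(-1/2120) = 1587/2120 ≈ 0.74858)
((-207*976 + 828) - 2511233)/(z - 2116369) = ((-207*976 + 828) - 2511233)/(1587/2120 - 2116369) = ((-202032 + 828) - 2511233)/(-4486700693/2120) = (-201204 - 2511233)*(-2120/4486700693) = -2712437*(-2120/4486700693) = 5750366440/4486700693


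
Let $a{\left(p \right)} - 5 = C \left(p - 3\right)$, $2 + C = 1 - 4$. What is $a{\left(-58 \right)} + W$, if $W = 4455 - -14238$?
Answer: $19003$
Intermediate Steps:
$C = -5$ ($C = -2 + \left(1 - 4\right) = -2 - 3 = -5$)
$W = 18693$ ($W = 4455 + 14238 = 18693$)
$a{\left(p \right)} = 20 - 5 p$ ($a{\left(p \right)} = 5 - 5 \left(p - 3\right) = 5 - 5 \left(-3 + p\right) = 5 - \left(-15 + 5 p\right) = 20 - 5 p$)
$a{\left(-58 \right)} + W = \left(20 - -290\right) + 18693 = \left(20 + 290\right) + 18693 = 310 + 18693 = 19003$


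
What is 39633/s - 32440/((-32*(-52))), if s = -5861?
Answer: -32010019/1219088 ≈ -26.257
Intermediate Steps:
39633/s - 32440/((-32*(-52))) = 39633/(-5861) - 32440/((-32*(-52))) = 39633*(-1/5861) - 32440/1664 = -39633/5861 - 32440*1/1664 = -39633/5861 - 4055/208 = -32010019/1219088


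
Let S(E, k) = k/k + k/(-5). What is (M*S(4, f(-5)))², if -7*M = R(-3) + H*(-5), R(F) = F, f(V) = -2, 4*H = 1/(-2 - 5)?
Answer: 6241/19600 ≈ 0.31842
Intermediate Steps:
H = -1/28 (H = 1/(4*(-2 - 5)) = (¼)/(-7) = (¼)*(-⅐) = -1/28 ≈ -0.035714)
S(E, k) = 1 - k/5 (S(E, k) = 1 + k*(-⅕) = 1 - k/5)
M = 79/196 (M = -(-3 - 1/28*(-5))/7 = -(-3 + 5/28)/7 = -⅐*(-79/28) = 79/196 ≈ 0.40306)
(M*S(4, f(-5)))² = (79*(1 - ⅕*(-2))/196)² = (79*(1 + ⅖)/196)² = ((79/196)*(7/5))² = (79/140)² = 6241/19600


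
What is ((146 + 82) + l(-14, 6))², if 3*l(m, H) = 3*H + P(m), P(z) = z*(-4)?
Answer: 574564/9 ≈ 63840.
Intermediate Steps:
P(z) = -4*z
l(m, H) = H - 4*m/3 (l(m, H) = (3*H - 4*m)/3 = (-4*m + 3*H)/3 = H - 4*m/3)
((146 + 82) + l(-14, 6))² = ((146 + 82) + (6 - 4/3*(-14)))² = (228 + (6 + 56/3))² = (228 + 74/3)² = (758/3)² = 574564/9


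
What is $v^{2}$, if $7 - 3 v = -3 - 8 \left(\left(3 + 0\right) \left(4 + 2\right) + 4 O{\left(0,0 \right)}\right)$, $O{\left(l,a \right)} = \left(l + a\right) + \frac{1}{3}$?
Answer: $\frac{244036}{81} \approx 3012.8$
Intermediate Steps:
$O{\left(l,a \right)} = \frac{1}{3} + a + l$ ($O{\left(l,a \right)} = \left(a + l\right) + \frac{1}{3} = \frac{1}{3} + a + l$)
$v = \frac{494}{9}$ ($v = \frac{7}{3} - \frac{-3 - 8 \left(\left(3 + 0\right) \left(4 + 2\right) + 4 \left(\frac{1}{3} + 0 + 0\right)\right)}{3} = \frac{7}{3} - \frac{-3 - 8 \left(3 \cdot 6 + 4 \cdot \frac{1}{3}\right)}{3} = \frac{7}{3} - \frac{-3 - 8 \left(18 + \frac{4}{3}\right)}{3} = \frac{7}{3} - \frac{-3 - \frac{464}{3}}{3} = \frac{7}{3} - - \frac{473}{9} = \frac{7}{3} + \frac{473}{9} = \frac{494}{9} \approx 54.889$)
$v^{2} = \left(\frac{494}{9}\right)^{2} = \frac{244036}{81}$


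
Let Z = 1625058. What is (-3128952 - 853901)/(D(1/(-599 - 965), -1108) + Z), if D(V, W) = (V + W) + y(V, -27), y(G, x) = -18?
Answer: -6229182092/2539829647 ≈ -2.4526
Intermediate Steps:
D(V, W) = -18 + V + W (D(V, W) = (V + W) - 18 = -18 + V + W)
(-3128952 - 853901)/(D(1/(-599 - 965), -1108) + Z) = (-3128952 - 853901)/((-18 + 1/(-599 - 965) - 1108) + 1625058) = -3982853/((-18 + 1/(-1564) - 1108) + 1625058) = -3982853/((-18 - 1/1564 - 1108) + 1625058) = -3982853/(-1761065/1564 + 1625058) = -3982853/2539829647/1564 = -3982853*1564/2539829647 = -6229182092/2539829647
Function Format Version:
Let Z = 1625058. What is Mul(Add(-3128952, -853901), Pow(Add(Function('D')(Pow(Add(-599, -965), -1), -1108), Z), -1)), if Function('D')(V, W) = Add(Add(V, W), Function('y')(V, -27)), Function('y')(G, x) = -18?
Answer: Rational(-6229182092, 2539829647) ≈ -2.4526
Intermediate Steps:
Function('D')(V, W) = Add(-18, V, W) (Function('D')(V, W) = Add(Add(V, W), -18) = Add(-18, V, W))
Mul(Add(-3128952, -853901), Pow(Add(Function('D')(Pow(Add(-599, -965), -1), -1108), Z), -1)) = Mul(Add(-3128952, -853901), Pow(Add(Add(-18, Pow(Add(-599, -965), -1), -1108), 1625058), -1)) = Mul(-3982853, Pow(Add(Add(-18, Pow(-1564, -1), -1108), 1625058), -1)) = Mul(-3982853, Pow(Add(Add(-18, Rational(-1, 1564), -1108), 1625058), -1)) = Mul(-3982853, Pow(Add(Rational(-1761065, 1564), 1625058), -1)) = Mul(-3982853, Pow(Rational(2539829647, 1564), -1)) = Mul(-3982853, Rational(1564, 2539829647)) = Rational(-6229182092, 2539829647)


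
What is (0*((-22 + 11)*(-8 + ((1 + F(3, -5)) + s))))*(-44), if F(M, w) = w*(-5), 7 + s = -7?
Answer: 0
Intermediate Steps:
s = -14 (s = -7 - 7 = -14)
F(M, w) = -5*w
(0*((-22 + 11)*(-8 + ((1 + F(3, -5)) + s))))*(-44) = (0*((-22 + 11)*(-8 + ((1 - 5*(-5)) - 14))))*(-44) = (0*(-11*(-8 + ((1 + 25) - 14))))*(-44) = (0*(-11*(-8 + (26 - 14))))*(-44) = (0*(-11*(-8 + 12)))*(-44) = (0*(-11*4))*(-44) = (0*(-44))*(-44) = 0*(-44) = 0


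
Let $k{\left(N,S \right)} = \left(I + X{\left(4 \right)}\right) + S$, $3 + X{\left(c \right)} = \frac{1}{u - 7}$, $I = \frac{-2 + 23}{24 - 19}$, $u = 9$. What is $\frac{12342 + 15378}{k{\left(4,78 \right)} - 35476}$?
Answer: $- \frac{277200}{353963} \approx -0.78313$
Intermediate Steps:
$I = \frac{21}{5} \approx 4.2$
$X{\left(c \right)} = - \frac{5}{2}$ ($X{\left(c \right)} = -3 + \frac{1}{9 - 7} = -3 + \frac{1}{2} = - \frac{5}{2}$)
$k{\left(N,S \right)} = \frac{17}{10} + S$ ($k{\left(N,S \right)} = \left(\frac{21}{5} - \frac{5}{2}\right) + S = \frac{17}{10} + S$)
$\frac{12342 + 15378}{k{\left(4,78 \right)} - 35476} = \frac{12342 + 15378}{\left(\frac{17}{10} + 78\right) - 35476} = \frac{27720}{\frac{797}{10} - 35476} = \frac{27720}{- \frac{353963}{10}} = 27720 \left(- \frac{10}{353963}\right) = - \frac{277200}{353963}$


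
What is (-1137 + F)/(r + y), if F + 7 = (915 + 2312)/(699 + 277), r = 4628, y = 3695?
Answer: -1113317/8123248 ≈ -0.13705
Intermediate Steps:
F = -3605/976 (F = -7 + (915 + 2312)/(699 + 277) = -7 + 3227/976 = -3605/976 ≈ -3.6936)
(-1137 + F)/(r + y) = (-1137 - 3605/976)/(4628 + 3695) = -1113317/976/8323 = -1113317/976*1/8323 = -1113317/8123248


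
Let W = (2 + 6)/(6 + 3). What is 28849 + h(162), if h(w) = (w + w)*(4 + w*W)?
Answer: 76801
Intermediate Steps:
W = 8/9 ≈ 0.88889
h(w) = 2*w*(4 + 8*w/9) (h(w) = (w + w)*(4 + w*(8/9)) = (2*w)*(4 + 8*w/9) = 2*w*(4 + 8*w/9))
28849 + h(162) = 28849 + (8/9)*162*(9 + 2*162) = 28849 + (8/9)*162*(9 + 324) = 28849 + (8/9)*162*333 = 28849 + 47952 = 76801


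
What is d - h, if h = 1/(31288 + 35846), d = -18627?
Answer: -1250505019/67134 ≈ -18627.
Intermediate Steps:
h = 1/67134 ≈ 1.4896e-5
d - h = -18627 - 1*1/67134 = -18627 - 1/67134 = -1250505019/67134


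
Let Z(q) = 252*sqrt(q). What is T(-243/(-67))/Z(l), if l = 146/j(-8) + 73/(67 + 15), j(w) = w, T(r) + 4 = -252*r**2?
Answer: 7449152*I*sqrt(116727)/805151529 ≈ 3.1609*I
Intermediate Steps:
T(r) = -4 - 252*r**2
l = -2847/164 (l = 146/(-8) + 73/(67 + 15) = 146*(-1/8) + 73/82 = -73/4 + 73*(1/82) = -73/4 + 73/82 = -2847/164 ≈ -17.360)
T(-243/(-67))/Z(l) = (-4 - 252*(-243/(-67))**2)/((252*sqrt(-2847/164))) = (-4 - 252*(-243*(-1/67))**2)/((252*(I*sqrt(116727)/82))) = (-4 - 252*(243/67)**2)/((126*I*sqrt(116727)/41)) = (-4 - 252*59049/4489)*(-I*sqrt(116727)/358722) = (-4 - 14880348/4489)*(-I*sqrt(116727)/358722) = -(-7449152)*I*sqrt(116727)/805151529 = 7449152*I*sqrt(116727)/805151529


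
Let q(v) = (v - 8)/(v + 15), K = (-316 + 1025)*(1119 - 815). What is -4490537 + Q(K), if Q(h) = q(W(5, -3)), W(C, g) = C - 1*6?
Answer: -62867527/14 ≈ -4.4905e+6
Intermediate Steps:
W(C, g) = -6 + C (W(C, g) = C - 6 = -6 + C)
K = 215536 (K = 709*304 = 215536)
q(v) = (-8 + v)/(15 + v)
Q(h) = -9/14 (Q(h) = (-8 + (-6 + 5))/(15 + (-6 + 5)) = (-8 - 1)/(15 - 1) = -9/14)
-4490537 + Q(K) = -4490537 - 9/14 = -62867527/14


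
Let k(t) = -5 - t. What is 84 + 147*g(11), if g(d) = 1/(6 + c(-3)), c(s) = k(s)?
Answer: 483/4 ≈ 120.75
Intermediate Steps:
c(s) = -5 - s
g(d) = ¼ (g(d) = 1/(6 + (-5 - 1*(-3))) = 1/(6 + (-5 + 3)) = 1/(6 - 2) = 1/4 = ¼)
84 + 147*g(11) = 84 + 147*(¼) = 84 + 147/4 = 483/4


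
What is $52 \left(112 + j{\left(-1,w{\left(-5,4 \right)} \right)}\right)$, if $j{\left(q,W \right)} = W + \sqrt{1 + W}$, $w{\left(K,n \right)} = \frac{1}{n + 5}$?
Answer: $\frac{52468}{9} + \frac{52 \sqrt{10}}{3} \approx 5884.6$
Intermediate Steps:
$w{\left(K,n \right)} = \frac{1}{5 + n}$
$52 \left(112 + j{\left(-1,w{\left(-5,4 \right)} \right)}\right) = 52 \left(112 + \left(\frac{1}{5 + 4} + \sqrt{1 + \frac{1}{5 + 4}}\right)\right) = 52 \left(112 + \left(\frac{1}{9} + \sqrt{1 + \frac{1}{9}}\right)\right) = 52 \left(112 + \left(\frac{1}{9} + \sqrt{\frac{10}{9}}\right)\right) = 52 \left(112 + \left(\frac{1}{9} + \frac{\sqrt{10}}{3}\right)\right) = 52 \left(\frac{1009}{9} + \frac{\sqrt{10}}{3}\right) = \frac{52468}{9} + \frac{52 \sqrt{10}}{3}$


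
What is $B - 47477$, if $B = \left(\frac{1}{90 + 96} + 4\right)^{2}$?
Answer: $- \frac{1641959267}{34596} \approx -47461.0$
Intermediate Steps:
$B = \frac{555025}{34596}$ ($B = \left(\frac{1}{186} + 4\right)^{2} = \left(\frac{745}{186}\right)^{2} = \frac{555025}{34596} \approx 16.043$)
$B - 47477 = \frac{555025}{34596} - 47477 = - \frac{1641959267}{34596}$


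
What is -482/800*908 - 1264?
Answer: -181107/100 ≈ -1811.1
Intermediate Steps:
-482/800*908 - 1264 = -482*1/800*908 - 1264 = -241/400*908 - 1264 = -54707/100 - 1264 = -181107/100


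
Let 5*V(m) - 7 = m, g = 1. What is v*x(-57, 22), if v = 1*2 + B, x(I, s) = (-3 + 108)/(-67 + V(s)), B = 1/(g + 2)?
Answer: -1225/306 ≈ -4.0033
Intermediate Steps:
V(m) = 7/5 + m/5
B = 1/3 (B = 1/(1 + 2) = 1/3 ≈ 0.33333)
x(I, s) = 105/(-328/5 + s/5) (x(I, s) = (-3 + 108)/(-67 + (7/5 + s/5)) = 105/(-328/5 + s/5))
v = 7/3 (v = 1*2 + 1/3 = 2 + 1/3 = 7/3 ≈ 2.3333)
v*x(-57, 22) = 7*(525/(-328 + 22))/3 = 7*(525/(-306))/3 = 7*(525*(-1/306))/3 = (7/3)*(-175/102) = -1225/306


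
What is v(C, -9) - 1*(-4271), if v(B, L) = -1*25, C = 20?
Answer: 4246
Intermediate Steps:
v(B, L) = -25
v(C, -9) - 1*(-4271) = -25 - 1*(-4271) = -25 + 4271 = 4246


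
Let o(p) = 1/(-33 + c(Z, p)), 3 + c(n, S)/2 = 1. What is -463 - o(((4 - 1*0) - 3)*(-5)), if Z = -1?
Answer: -17130/37 ≈ -462.97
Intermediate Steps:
c(n, S) = -4 (c(n, S) = -6 + 2*1 = -6 + 2 = -4)
o(p) = -1/37 (o(p) = 1/(-33 - 4) = 1/(-37) = -1/37)
-463 - o(((4 - 1*0) - 3)*(-5)) = -463 - 1*(-1/37) = -463 + 1/37 = -17130/37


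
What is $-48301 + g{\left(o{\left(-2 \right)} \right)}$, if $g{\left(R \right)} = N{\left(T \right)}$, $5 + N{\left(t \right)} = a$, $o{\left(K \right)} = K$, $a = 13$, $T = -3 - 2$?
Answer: $-48293$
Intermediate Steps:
$T = -5$
$N{\left(t \right)} = 8$ ($N{\left(t \right)} = -5 + 13 = 8$)
$g{\left(R \right)} = 8$
$-48301 + g{\left(o{\left(-2 \right)} \right)} = -48301 + 8 = -48293$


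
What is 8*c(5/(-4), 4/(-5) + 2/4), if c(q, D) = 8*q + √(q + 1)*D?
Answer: -80 - 6*I/5 ≈ -80.0 - 1.2*I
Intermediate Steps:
c(q, D) = 8*q + D*√(1 + q) (c(q, D) = 8*q + √(1 + q)*D = 8*q + D*√(1 + q))
8*c(5/(-4), 4/(-5) + 2/4) = 8*(8*(5/(-4)) + (4/(-5) + 2/4)*√(1 + 5/(-4))) = 8*(8*(5*(-¼)) + (4*(-⅕) + 2*(¼))*√(1 + 5*(-¼))) = 8*(8*(-5/4) + (-⅘ + ½)*√(1 - 5/4)) = 8*(-10 - 3*I/20) = -80 - 6*I/5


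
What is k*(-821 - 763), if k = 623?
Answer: -986832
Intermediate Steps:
k*(-821 - 763) = 623*(-821 - 763) = 623*(-1584) = -986832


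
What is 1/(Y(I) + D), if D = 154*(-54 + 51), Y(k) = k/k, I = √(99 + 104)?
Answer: -1/461 ≈ -0.0021692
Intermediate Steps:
I = √203 ≈ 14.248
Y(k) = 1
D = -462 (D = 154*(-3) = -462)
1/(Y(I) + D) = 1/(1 - 462) = 1/(-461) = -1/461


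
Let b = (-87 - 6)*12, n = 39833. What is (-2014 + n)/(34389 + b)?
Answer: 37819/33273 ≈ 1.1366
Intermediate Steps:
b = -1116 (b = -93*12 = -1116)
(-2014 + n)/(34389 + b) = (-2014 + 39833)/(34389 - 1116) = 37819/33273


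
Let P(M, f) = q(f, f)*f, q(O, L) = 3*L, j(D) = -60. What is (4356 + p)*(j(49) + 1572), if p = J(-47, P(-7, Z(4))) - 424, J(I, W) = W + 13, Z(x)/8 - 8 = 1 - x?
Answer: 13222440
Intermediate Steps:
Z(x) = 72 - 8*x (Z(x) = 64 + 8*(1 - x) = 64 + (8 - 8*x) = 72 - 8*x)
P(M, f) = 3*f² (P(M, f) = (3*f)*f = 3*f²)
J(I, W) = 13 + W
p = 4389 (p = (13 + 3*(72 - 8*4)²) - 424 = (13 + 3*(72 - 32)²) - 424 = (13 + 3*40²) - 424 = (13 + 3*1600) - 424 = (13 + 4800) - 424 = 4813 - 424 = 4389)
(4356 + p)*(j(49) + 1572) = (4356 + 4389)*(-60 + 1572) = 8745*1512 = 13222440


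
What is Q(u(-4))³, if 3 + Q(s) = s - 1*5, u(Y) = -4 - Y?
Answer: -512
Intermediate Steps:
Q(s) = -8 + s (Q(s) = -3 + (s - 1*5) = -3 + (s - 5) = -3 + (-5 + s) = -8 + s)
Q(u(-4))³ = (-8 + (-4 - 1*(-4)))³ = (-8 + (-4 + 4))³ = (-8 + 0)³ = (-8)³ = -512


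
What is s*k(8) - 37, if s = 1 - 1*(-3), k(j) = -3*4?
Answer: -85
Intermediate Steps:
k(j) = -12
s = 4 (s = 1 + 3 = 4)
s*k(8) - 37 = 4*(-12) - 37 = -48 - 37 = -85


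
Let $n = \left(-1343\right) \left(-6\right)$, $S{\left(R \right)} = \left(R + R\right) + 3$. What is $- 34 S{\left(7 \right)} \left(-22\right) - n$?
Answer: $4658$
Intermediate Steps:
$S{\left(R \right)} = 3 + 2 R$ ($S{\left(R \right)} = 2 R + 3 = 3 + 2 R$)
$n = 8058$
$- 34 S{\left(7 \right)} \left(-22\right) - n = - 34 \left(3 + 2 \cdot 7\right) \left(-22\right) - 8058 = - 34 \left(3 + 14\right) \left(-22\right) - 8058 = \left(-34\right) 17 \left(-22\right) - 8058 = \left(-578\right) \left(-22\right) - 8058 = 12716 - 8058 = 4658$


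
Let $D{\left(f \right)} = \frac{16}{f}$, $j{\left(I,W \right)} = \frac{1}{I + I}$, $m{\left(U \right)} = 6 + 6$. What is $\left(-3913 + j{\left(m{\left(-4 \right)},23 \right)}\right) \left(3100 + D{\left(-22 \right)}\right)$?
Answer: $- \frac{266801151}{22} \approx -1.2127 \cdot 10^{7}$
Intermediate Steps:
$m{\left(U \right)} = 12$
$j{\left(I,W \right)} = \frac{1}{2 I}$
$\left(-3913 + j{\left(m{\left(-4 \right)},23 \right)}\right) \left(3100 + D{\left(-22 \right)}\right) = \left(-3913 + \frac{1}{2 \cdot 12}\right) \left(3100 + \frac{16}{-22}\right) = \left(-3913 + \frac{1}{2} \cdot \frac{1}{12}\right) \left(3100 + 16 \left(- \frac{1}{22}\right)\right) = \left(-3913 + \frac{1}{24}\right) \left(3100 - \frac{8}{11}\right) = \left(- \frac{93911}{24}\right) \frac{34092}{11} = - \frac{266801151}{22}$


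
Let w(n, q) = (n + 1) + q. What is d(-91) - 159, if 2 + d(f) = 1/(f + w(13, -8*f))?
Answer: -104810/651 ≈ -161.00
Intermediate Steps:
w(n, q) = 1 + n + q (w(n, q) = (1 + n) + q = 1 + n + q)
d(f) = -2 + 1/(14 - 7*f) (d(f) = -2 + 1/(f + (1 + 13 - 8*f)) = -2 + 1/(f + (14 - 8*f)) = -2 + 1/(14 - 7*f))
d(-91) - 159 = (-27 + 14*(-91))/(7*(2 - 1*(-91))) - 159 = (-27 - 1274)/(7*(2 + 91)) - 159 = (⅐)*(-1301)/93 - 159 = (⅐)*(1/93)*(-1301) - 159 = -1301/651 - 159 = -104810/651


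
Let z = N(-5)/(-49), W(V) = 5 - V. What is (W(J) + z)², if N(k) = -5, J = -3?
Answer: 157609/2401 ≈ 65.643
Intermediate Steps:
z = 5/49 (z = -5/(-49) = -5*(-1/49) = 5/49 ≈ 0.10204)
(W(J) + z)² = ((5 - 1*(-3)) + 5/49)² = ((5 + 3) + 5/49)² = (8 + 5/49)² = (397/49)² = 157609/2401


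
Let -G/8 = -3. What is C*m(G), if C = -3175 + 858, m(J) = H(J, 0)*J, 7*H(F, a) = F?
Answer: -190656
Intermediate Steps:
G = 24 (G = -8*(-3) = 24)
H(F, a) = F/7
m(J) = J²/7 (m(J) = (J/7)*J = J²/7)
C = -2317
C*m(G) = -331*24² = -331*576 = -2317*576/7 = -190656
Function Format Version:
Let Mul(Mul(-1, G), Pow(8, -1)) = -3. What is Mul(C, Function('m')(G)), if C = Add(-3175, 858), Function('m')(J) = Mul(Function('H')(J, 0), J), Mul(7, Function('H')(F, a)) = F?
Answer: -190656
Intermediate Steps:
G = 24 (G = Mul(-8, -3) = 24)
Function('H')(F, a) = Mul(Rational(1, 7), F)
Function('m')(J) = Mul(Rational(1, 7), Pow(J, 2)) (Function('m')(J) = Mul(Mul(Rational(1, 7), J), J) = Mul(Rational(1, 7), Pow(J, 2)))
C = -2317
Mul(C, Function('m')(G)) = Mul(-2317, Mul(Rational(1, 7), Pow(24, 2))) = Mul(-2317, Mul(Rational(1, 7), 576)) = Mul(-2317, Rational(576, 7)) = -190656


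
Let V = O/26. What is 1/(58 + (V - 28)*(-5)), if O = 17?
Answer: 26/5063 ≈ 0.0051353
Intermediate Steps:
V = 17/26 ≈ 0.65385
1/(58 + (V - 28)*(-5)) = 1/(58 + (17/26 - 28)*(-5)) = 1/(58 - 711/26*(-5)) = 1/(58 + 3555/26) = 1/(5063/26) = 26/5063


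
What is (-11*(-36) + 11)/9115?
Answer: 407/9115 ≈ 0.044652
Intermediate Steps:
(-11*(-36) + 11)/9115 = (396 + 11)*(1/9115) = 407*(1/9115) = 407/9115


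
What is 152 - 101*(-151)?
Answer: 15403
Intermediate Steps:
152 - 101*(-151) = 152 + 15251 = 15403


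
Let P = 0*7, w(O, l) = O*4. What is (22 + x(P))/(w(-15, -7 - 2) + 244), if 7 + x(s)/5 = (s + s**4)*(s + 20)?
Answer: -13/184 ≈ -0.070652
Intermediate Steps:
w(O, l) = 4*O
P = 0
x(s) = -35 + 5*(20 + s)*(s + s**4) (x(s) = -35 + 5*((s + s**4)*(s + 20)) = -35 + 5*((s + s**4)*(20 + s)) = -35 + 5*((20 + s)*(s + s**4)) = -35 + 5*(20 + s)*(s + s**4))
(22 + x(P))/(w(-15, -7 - 2) + 244) = (22 + (-35 + 5*0**2 + 5*0**5 + 100*0 + 100*0**4))/(4*(-15) + 244) = (22 + (-35 + 5*0 + 5*0 + 0 + 100*0))/(-60 + 244) = (22 + (-35 + 0 + 0 + 0 + 0))/184 = (22 - 35)*(1/184) = -13*1/184 = -13/184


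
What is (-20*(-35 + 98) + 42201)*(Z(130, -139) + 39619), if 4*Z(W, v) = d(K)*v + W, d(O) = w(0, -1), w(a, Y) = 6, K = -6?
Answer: 1614835863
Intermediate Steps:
d(O) = 6
Z(W, v) = W/4 + 3*v/2 (Z(W, v) = (6*v + W)/4 = (W + 6*v)/4 = W/4 + 3*v/2)
(-20*(-35 + 98) + 42201)*(Z(130, -139) + 39619) = (-20*(-35 + 98) + 42201)*(((1/4)*130 + (3/2)*(-139)) + 39619) = (-20*63 + 42201)*((65/2 - 417/2) + 39619) = (-1260 + 42201)*(-176 + 39619) = 40941*39443 = 1614835863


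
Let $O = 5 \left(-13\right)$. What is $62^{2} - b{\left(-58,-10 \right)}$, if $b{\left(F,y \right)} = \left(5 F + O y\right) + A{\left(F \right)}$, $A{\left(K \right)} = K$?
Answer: $3542$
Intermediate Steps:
$O = -65$
$b{\left(F,y \right)} = - 65 y + 6 F$ ($b{\left(F,y \right)} = \left(5 F - 65 y\right) + F = \left(- 65 y + 5 F\right) + F = - 65 y + 6 F$)
$62^{2} - b{\left(-58,-10 \right)} = 62^{2} - \left(\left(-65\right) \left(-10\right) + 6 \left(-58\right)\right) = 3844 - \left(650 - 348\right) = 3844 - 302 = 3542$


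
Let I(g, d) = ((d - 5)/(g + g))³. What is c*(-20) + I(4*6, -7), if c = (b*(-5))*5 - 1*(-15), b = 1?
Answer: 12799/64 ≈ 199.98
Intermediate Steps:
I(g, d) = (-5 + d)³/(8*g³) (I(g, d) = ((-5 + d)/((2*g)))³ = ((-5 + d)*(1/(2*g)))³ = ((-5 + d)/(2*g))³ = (-5 + d)³/(8*g³))
c = -10 (c = (1*(-5))*5 - 1*(-15) = -5*5 + 15 = -25 + 15 = -10)
c*(-20) + I(4*6, -7) = -10*(-20) + (-5 - 7)³/(8*(4*6)³) = 200 + (⅛)*(-12)³/24³ = 200 + (⅛)*(1/13824)*(-1728) = 200 - 1/64 = 12799/64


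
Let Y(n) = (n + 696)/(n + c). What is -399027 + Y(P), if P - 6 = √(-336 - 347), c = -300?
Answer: -34763038918/87119 - 996*I*√683/87119 ≈ -3.9903e+5 - 0.29878*I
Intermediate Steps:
P = 6 + I*√683 (P = 6 + √(-336 - 347) = 6 + √(-683) = 6 + I*√683 ≈ 6.0 + 26.134*I)
Y(n) = (696 + n)/(-300 + n) (Y(n) = (n + 696)/(n - 300) = (696 + n)/(-300 + n))
-399027 + Y(P) = -399027 + (696 + (6 + I*√683))/(-300 + (6 + I*√683)) = -399027 + (702 + I*√683)/(-294 + I*√683)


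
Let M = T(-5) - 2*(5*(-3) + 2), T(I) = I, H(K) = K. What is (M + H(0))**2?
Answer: 441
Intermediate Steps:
M = 21 (M = -5 - 2*(5*(-3) + 2) = -5 - 2*(-15 + 2) = -5 - 2*(-13) = -5 + 26 = 21)
(M + H(0))**2 = (21 + 0)**2 = 21**2 = 441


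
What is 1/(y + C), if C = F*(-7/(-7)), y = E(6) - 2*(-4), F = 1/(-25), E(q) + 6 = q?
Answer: 25/199 ≈ 0.12563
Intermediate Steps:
E(q) = -6 + q
F = -1/25 ≈ -0.040000
y = 8 (y = (-6 + 6) - 2*(-4) = 0 + 8 = 8)
C = -1/25 (C = -(-7)/(25*(-7)) = -(-7)*(-1)/(25*7) = -1/25*1 = -1/25 ≈ -0.040000)
1/(y + C) = 1/(8 - 1/25) = 1/(199/25) = 25/199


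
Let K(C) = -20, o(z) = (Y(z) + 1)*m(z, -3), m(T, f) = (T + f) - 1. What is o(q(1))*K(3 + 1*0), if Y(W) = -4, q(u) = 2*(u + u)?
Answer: 0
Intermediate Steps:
q(u) = 4*u (q(u) = 2*(2*u) = 4*u)
m(T, f) = -1 + T + f
o(z) = 12 - 3*z (o(z) = (-4 + 1)*(-1 + z - 3) = -3*(-4 + z) = 12 - 3*z)
o(q(1))*K(3 + 1*0) = (12 - 12)*(-20) = 0*(-20) = 0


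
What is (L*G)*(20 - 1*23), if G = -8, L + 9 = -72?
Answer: -1944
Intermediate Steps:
L = -81 (L = -9 - 72 = -81)
(L*G)*(20 - 1*23) = (-81*(-8))*(20 - 1*23) = 648*(20 - 23) = 648*(-3) = -1944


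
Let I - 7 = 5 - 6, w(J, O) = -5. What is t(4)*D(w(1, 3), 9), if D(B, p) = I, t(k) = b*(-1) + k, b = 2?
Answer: 12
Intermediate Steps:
I = 6 (I = 7 + (5 - 6) = 7 - 1 = 6)
t(k) = -2 + k (t(k) = 2*(-1) + k = -2 + k)
D(B, p) = 6
t(4)*D(w(1, 3), 9) = (-2 + 4)*6 = 2*6 = 12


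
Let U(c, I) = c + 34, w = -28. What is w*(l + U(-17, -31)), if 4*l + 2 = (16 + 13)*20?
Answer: -4522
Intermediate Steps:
l = 289/2 (l = -½ + ((16 + 13)*20)/4 = -½ + (29*20)/4 = -½ + (¼)*580 = -½ + 145 = 289/2 ≈ 144.50)
U(c, I) = 34 + c
w*(l + U(-17, -31)) = -28*(289/2 + (34 - 17)) = -28*(289/2 + 17) = -28*323/2 = -4522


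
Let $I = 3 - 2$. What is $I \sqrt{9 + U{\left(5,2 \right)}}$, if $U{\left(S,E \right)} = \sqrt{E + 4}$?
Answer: $\sqrt{9 + \sqrt{6}} \approx 3.3837$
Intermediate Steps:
$U{\left(S,E \right)} = \sqrt{4 + E}$
$I = 1$ ($I = 3 - 2 = 1$)
$I \sqrt{9 + U{\left(5,2 \right)}} = 1 \sqrt{9 + \sqrt{4 + 2}} = 1 \sqrt{9 + \sqrt{6}} = \sqrt{9 + \sqrt{6}}$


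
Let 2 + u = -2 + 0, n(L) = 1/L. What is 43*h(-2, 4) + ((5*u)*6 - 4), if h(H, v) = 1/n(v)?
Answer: 48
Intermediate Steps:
n(L) = 1/L
u = -4 (u = -2 + (-2 + 0) = -2 - 2 = -4)
h(H, v) = v (h(H, v) = 1/(1/v) = v)
43*h(-2, 4) + ((5*u)*6 - 4) = 43*4 + ((5*(-4))*6 - 4) = 172 + (-20*6 - 4) = 172 + (-120 - 4) = 172 - 124 = 48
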